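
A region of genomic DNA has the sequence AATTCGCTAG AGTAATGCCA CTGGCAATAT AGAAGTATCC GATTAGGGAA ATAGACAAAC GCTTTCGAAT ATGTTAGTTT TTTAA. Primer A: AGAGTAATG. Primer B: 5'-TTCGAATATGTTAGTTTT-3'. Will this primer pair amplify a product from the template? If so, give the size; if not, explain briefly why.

No product — both primers anneal to the same strand and extend in the same direction.

Primer A (AGAGTAATG) matches the top strand at positions 9–17 (3' end points downstream).
Primer B (TTCGAATATGTTAGTTTT) also matches the top strand directly, at positions 64–81 — its reverse complement AAAACTAACATATTCGAA is not present.
Both primers anneal to the bottom strand with 3' ends pointing the same way, so neither can prime synthesis back toward the other.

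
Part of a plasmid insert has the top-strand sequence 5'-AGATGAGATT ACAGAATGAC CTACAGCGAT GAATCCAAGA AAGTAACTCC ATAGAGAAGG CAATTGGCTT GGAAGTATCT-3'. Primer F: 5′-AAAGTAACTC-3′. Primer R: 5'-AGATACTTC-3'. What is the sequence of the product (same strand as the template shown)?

5'-AAAGTAACTCCATAGAGAAGGCAATTGGCTTGGAAGTATCT-3'

The forward primer matches the template at positions 40–49.
Taking the reverse complement of AGATACTTC gives GAAGTATCT, found at positions 72–80 on the template; the primer anneals here to the top strand with its 3' end pointing upstream.
The product is the template from position 40 through 80 (41 bp).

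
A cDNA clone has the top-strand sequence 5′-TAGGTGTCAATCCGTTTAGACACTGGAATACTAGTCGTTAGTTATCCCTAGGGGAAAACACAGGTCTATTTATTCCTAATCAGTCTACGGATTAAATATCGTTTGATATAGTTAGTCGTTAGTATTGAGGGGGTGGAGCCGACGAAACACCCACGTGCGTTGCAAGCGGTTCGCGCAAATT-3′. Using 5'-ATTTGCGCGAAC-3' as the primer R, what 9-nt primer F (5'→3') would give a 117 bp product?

5'-GTCTATTTA-3'

The reverse primer's reverse complement GTTCGCGCAAAT matches the template at positions 169–180, so the product ends at position 180.
A 117 bp product then starts at position 180 − 117 + 1 = 64.
The forward primer is identical to the top strand there: GTCTATTTA.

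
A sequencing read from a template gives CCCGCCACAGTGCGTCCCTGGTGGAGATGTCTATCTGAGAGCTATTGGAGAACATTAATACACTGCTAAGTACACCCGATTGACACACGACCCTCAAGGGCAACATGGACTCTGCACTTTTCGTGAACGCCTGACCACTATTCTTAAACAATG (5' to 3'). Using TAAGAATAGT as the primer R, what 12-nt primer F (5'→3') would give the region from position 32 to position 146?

The reverse primer's reverse complement ACTATTCTTA matches the template at positions 137–146; the product starts at position 32.
The forward primer is identical to the top strand over positions 32–43: TATCTGAGAGCT.

5'-TATCTGAGAGCT-3'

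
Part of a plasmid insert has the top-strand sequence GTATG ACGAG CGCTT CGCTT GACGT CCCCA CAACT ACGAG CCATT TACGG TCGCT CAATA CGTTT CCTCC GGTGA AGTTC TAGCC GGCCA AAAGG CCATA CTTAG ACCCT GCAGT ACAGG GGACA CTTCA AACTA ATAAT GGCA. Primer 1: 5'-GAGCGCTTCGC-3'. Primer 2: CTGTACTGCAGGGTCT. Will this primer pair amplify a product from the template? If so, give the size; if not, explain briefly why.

Primer 1 (GAGCGCTTCGC) matches the top strand at positions 8–18; it acts as a forward primer.
Primer 2's reverse complement is AGACCCTGCAGTACAG, matching the top strand at positions 104–119; it acts as a reverse primer.
The 3' ends face each other across positions 8–119, giving a 112 bp product.

Yes — a 112 bp product.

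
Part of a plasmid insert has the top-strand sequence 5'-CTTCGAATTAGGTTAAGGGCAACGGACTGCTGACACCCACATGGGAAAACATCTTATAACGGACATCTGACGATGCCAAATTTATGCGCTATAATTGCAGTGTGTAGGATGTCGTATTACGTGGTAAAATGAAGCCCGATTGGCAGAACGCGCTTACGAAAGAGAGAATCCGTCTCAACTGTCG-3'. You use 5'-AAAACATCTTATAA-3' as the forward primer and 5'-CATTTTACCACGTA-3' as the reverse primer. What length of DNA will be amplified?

86 bp

Forward primer AAAACATCTTATAA is found on the top strand at positions 46–59.
Taking the reverse complement of CATTTTACCACGTA gives TACGTGGTAAAATG, found at positions 118–131 on the template; the primer anneals here to the top strand with its 3' end pointing upstream.
Product length = (reverse-primer end) − (forward-primer start) + 1 = 131 − 46 + 1 = 86 bp.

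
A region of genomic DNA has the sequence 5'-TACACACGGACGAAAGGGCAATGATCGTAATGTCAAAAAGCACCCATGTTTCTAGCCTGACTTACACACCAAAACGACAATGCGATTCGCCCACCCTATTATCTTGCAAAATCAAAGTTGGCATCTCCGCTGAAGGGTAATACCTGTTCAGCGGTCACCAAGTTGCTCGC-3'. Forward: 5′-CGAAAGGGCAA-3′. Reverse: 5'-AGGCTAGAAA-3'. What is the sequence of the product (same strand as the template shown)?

Forward primer CGAAAGGGCAA is found on the top strand at positions 11–21.
Reverse complement of the reverse primer: TTTCTAGCCT. This occurs on the top strand at positions 49–58.
The product is the template from position 11 through 58 (48 bp).

5'-CGAAAGGGCAATGATCGTAATGTCAAAAAGCACCCATGTTTCTAGCCT-3'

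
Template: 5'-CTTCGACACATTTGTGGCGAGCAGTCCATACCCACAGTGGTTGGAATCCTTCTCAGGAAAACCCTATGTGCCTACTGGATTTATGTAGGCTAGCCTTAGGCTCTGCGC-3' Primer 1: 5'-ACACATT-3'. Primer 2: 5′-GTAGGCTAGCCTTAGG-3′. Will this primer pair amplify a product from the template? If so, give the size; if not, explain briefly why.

No product — both primers anneal to the same strand and extend in the same direction.

Primer 1 (ACACATT) matches the top strand at positions 6–12 (3' end points downstream).
Primer 2 (GTAGGCTAGCCTTAGG) also matches the top strand directly, at positions 85–100 — its reverse complement CCTAAGGCTAGCCTAC is not present.
Both primers anneal to the bottom strand with 3' ends pointing the same way, so neither can prime synthesis back toward the other.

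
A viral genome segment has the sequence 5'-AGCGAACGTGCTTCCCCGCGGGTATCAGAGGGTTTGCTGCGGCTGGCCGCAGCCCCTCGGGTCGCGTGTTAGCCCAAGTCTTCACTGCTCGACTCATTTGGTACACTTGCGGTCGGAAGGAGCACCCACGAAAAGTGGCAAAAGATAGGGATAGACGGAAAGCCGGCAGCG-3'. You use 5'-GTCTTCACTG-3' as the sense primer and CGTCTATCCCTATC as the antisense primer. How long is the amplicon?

80 bp

The forward primer matches the template at positions 78–87.
Reverse complement of the reverse primer: GATAGGGATAGACG. This occurs on the top strand at positions 144–157.
Product length = (reverse-primer end) − (forward-primer start) + 1 = 157 − 78 + 1 = 80 bp.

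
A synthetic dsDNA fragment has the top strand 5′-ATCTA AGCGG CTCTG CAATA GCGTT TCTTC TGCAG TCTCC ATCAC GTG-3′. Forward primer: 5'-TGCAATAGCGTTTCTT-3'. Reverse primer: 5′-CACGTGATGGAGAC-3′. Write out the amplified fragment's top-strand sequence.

5'-TGCAATAGCGTTTCTTCTGCAGTCTCCATCACGTG-3'

Scanning the template, TGCAATAGCGTTTCTT occurs at positions 14–29; this primer anneals to the bottom strand there with its 3' end pointing downstream.
The reverse primer's reverse complement is GTCTCCATCACGTG, which matches the template at positions 35–48.
The product is the template from position 14 through 48 (35 bp).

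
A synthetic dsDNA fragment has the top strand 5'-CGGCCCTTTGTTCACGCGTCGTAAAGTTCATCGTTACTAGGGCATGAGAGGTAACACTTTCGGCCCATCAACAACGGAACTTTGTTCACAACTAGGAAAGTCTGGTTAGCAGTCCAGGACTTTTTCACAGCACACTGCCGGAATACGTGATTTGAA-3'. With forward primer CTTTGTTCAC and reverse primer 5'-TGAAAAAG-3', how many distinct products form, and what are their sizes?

The forward primer CTTTGTTCAC matches the top strand at positions 6–15, 80–89.
The reverse primer's reverse complement is CTTTTTCA, matching at positions 120–127.
Each forward site pairs with the reverse site to give a product ending at position 127: sizes 122, 48 bp.

Two products: 122 bp, 48 bp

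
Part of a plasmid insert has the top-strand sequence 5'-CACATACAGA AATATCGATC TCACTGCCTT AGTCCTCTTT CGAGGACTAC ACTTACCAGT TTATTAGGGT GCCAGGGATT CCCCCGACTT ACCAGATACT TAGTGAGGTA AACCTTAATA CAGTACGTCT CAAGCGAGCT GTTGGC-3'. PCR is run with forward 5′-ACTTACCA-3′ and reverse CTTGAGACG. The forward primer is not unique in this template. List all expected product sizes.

The forward primer ACTTACCA matches the top strand at positions 51–58, 87–94.
The reverse primer's reverse complement is CGTCTCAAG, matching at positions 126–134.
Each forward site pairs with the reverse site to give a product ending at position 134: sizes 84, 48 bp.

84 bp, 48 bp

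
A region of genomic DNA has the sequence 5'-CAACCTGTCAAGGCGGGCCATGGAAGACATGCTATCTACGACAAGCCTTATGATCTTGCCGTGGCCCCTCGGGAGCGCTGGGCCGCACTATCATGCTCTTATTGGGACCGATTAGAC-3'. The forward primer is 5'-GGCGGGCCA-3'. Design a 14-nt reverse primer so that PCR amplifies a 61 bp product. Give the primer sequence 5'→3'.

5'-CCGAGGGGCCACGG-3'

The forward primer binds at positions 12–20, so a 61 bp product ends at position 12 + 61 − 1 = 72.
The reverse primer anneals to the top strand over positions 59–72, i.e. to CCGTGGCCCCTCGG.
Its sequence written 5'→3' is the reverse complement: CCGAGGGGCCACGG.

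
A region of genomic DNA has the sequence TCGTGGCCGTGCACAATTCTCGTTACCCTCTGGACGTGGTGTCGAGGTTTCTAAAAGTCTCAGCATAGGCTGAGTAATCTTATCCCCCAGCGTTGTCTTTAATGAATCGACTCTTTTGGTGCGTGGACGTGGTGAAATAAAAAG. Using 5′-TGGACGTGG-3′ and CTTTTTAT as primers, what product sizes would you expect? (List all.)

The forward primer TGGACGTGG matches the top strand at positions 31–39, 124–132.
The reverse primer's reverse complement is ATAAAAAG, matching at positions 137–144.
Each forward site pairs with the reverse site to give a product ending at position 144: sizes 114, 21 bp.

114 bp, 21 bp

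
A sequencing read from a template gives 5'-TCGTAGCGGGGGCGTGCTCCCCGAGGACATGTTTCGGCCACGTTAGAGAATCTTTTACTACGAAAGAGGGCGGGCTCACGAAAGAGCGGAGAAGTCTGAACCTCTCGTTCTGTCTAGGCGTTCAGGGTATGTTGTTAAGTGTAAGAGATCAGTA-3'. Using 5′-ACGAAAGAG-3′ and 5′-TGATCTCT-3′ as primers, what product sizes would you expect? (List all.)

92 bp, 74 bp

The forward primer ACGAAAGAG matches the top strand at positions 60–68, 78–86.
The reverse primer's reverse complement is AGAGATCA, matching at positions 144–151.
Each forward site pairs with the reverse site to give a product ending at position 151: sizes 92, 74 bp.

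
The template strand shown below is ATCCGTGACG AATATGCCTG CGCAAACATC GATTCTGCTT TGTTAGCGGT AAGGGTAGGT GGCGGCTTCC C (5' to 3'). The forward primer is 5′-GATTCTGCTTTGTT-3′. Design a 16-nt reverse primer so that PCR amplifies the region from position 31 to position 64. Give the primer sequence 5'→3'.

The product's 3' end on the top strand is position 64.
The reverse primer anneals to the top strand over positions 49–64, i.e. to GTAAGGGTAGGTGGCG.
Its sequence written 5'→3' is the reverse complement: CGCCACCTACCCTTAC.

5'-CGCCACCTACCCTTAC-3'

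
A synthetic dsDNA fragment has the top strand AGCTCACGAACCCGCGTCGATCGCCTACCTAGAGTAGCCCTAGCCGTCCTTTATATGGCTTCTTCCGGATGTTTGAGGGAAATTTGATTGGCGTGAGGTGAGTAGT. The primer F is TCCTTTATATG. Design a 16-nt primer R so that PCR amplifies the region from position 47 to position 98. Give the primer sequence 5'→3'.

The product's 3' end on the top strand is position 98.
The reverse primer anneals to the top strand over positions 83–98, i.e. to TTTGATTGGCGTGAGG.
Its sequence written 5'→3' is the reverse complement: CCTCACGCCAATCAAA.

5'-CCTCACGCCAATCAAA-3'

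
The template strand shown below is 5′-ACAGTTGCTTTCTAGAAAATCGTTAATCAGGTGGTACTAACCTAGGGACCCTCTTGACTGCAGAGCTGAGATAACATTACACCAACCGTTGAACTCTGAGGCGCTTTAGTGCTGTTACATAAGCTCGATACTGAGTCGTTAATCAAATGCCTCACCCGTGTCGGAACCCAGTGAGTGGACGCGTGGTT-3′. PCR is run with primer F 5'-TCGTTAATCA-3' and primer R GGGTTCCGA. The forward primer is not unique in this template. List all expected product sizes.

The forward primer TCGTTAATCA matches the top strand at positions 20–29, 136–145.
The reverse primer's reverse complement is TCGGAACCC, matching at positions 161–169.
Each forward site pairs with the reverse site to give a product ending at position 169: sizes 150, 34 bp.

150 bp, 34 bp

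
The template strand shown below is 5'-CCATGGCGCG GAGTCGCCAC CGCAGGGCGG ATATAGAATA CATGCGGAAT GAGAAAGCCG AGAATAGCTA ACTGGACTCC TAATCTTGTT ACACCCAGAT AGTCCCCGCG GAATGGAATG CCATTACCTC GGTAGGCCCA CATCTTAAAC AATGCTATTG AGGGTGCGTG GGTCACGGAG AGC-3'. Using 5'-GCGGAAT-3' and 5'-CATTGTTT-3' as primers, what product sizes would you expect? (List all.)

111 bp, 47 bp

The forward primer GCGGAAT matches the top strand at positions 44–50, 108–114.
The reverse primer's reverse complement is AAACAATG, matching at positions 147–154.
Each forward site pairs with the reverse site to give a product ending at position 154: sizes 111, 47 bp.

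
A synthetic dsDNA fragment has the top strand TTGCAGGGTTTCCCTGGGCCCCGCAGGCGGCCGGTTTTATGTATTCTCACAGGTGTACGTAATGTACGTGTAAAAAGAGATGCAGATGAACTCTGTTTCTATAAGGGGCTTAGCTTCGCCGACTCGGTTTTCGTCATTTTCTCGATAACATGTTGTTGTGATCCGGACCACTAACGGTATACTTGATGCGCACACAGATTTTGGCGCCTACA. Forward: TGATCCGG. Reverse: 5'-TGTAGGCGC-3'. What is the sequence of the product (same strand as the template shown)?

Forward primer TGATCCGG is found on the top strand at positions 159–166.
The reverse primer's reverse complement is GCGCCTACA, which matches the template at positions 204–212.
The product is the template from position 159 through 212 (54 bp).

5'-TGATCCGGACCACTAACGGTATACTTGATGCGCACACAGATTTTGGCGCCTACA-3'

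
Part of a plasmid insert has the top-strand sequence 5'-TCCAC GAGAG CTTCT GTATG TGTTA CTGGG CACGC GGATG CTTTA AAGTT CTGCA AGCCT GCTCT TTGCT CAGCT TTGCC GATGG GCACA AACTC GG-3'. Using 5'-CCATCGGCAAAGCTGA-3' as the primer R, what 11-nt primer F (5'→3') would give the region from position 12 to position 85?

The reverse primer's reverse complement TCAGCTTTGCCGATGG matches the template at positions 70–85; the product starts at position 12.
The forward primer is identical to the top strand over positions 12–22: TTCTGTATGTG.

5'-TTCTGTATGTG-3'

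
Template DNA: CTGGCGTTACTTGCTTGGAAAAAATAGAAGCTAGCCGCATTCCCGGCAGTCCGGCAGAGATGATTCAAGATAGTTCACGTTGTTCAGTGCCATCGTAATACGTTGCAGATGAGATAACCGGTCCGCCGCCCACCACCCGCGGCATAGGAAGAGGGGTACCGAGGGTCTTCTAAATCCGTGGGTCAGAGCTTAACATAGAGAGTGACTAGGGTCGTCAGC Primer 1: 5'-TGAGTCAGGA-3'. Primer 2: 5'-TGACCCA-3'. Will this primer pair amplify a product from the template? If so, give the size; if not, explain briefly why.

Primer 1 (TGAGTCAGGA) does not match the top strand, and its reverse complement TCCTGACTCA does not match either.
With no annealing site for primer 1, no amplification occurs.

No product — primer 1 has no binding site in the template.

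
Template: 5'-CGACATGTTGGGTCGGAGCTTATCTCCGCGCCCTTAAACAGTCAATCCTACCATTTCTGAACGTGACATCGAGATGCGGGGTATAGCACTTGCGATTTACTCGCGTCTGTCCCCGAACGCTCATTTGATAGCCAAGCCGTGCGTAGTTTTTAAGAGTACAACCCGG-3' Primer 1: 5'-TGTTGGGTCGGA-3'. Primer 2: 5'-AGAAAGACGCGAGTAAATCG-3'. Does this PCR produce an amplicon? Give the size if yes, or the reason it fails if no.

No product — primer 2 has no binding site in the template.

Primer 2 (AGAAAGACGCGAGTAAATCG) does not match the top strand, and its reverse complement CGATTTACTCGCGTCTTTCT does not match either.
With no annealing site for primer 2, no amplification occurs.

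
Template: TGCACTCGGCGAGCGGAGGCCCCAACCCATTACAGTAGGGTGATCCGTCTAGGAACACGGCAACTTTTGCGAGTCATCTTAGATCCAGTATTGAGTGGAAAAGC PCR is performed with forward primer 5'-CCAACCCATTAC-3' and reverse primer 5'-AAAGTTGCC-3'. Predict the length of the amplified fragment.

The forward primer matches the template at positions 22–33.
Reverse complement of the reverse primer: GGCAACTTT. This occurs on the top strand at positions 59–67.
Amplicon spans positions 22–67: 46 bp.

46 bp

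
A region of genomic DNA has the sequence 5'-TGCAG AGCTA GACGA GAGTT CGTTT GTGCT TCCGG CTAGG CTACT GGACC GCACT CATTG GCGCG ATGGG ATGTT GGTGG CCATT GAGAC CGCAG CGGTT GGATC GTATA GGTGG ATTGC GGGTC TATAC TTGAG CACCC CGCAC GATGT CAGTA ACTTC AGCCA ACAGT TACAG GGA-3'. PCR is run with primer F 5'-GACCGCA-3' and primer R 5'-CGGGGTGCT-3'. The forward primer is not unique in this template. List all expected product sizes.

The forward primer GACCGCA matches the top strand at positions 47–53, 88–94.
The reverse primer's reverse complement is AGCACCCCG, matching at positions 134–142.
Each forward site pairs with the reverse site to give a product ending at position 142: sizes 96, 55 bp.

96 bp, 55 bp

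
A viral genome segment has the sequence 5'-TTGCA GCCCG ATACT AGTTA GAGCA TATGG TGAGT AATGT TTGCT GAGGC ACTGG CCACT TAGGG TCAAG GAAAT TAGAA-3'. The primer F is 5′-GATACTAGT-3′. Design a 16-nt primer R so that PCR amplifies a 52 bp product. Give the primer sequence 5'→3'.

The forward primer binds at positions 10–18, so a 52 bp product ends at position 10 + 52 − 1 = 61.
The reverse primer anneals to the top strand over positions 46–61, i.e. to GAGGCACTGGCCACTT.
Its sequence written 5'→3' is the reverse complement: AAGTGGCCAGTGCCTC.

5'-AAGTGGCCAGTGCCTC-3'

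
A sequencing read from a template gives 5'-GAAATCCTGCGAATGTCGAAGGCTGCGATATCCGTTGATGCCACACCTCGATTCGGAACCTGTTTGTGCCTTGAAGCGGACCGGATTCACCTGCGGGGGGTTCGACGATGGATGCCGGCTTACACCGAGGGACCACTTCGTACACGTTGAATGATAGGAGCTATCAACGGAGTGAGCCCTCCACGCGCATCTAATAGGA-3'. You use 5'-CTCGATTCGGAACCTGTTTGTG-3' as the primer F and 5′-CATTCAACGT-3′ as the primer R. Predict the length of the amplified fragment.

Scanning the template, CTCGATTCGGAACCTGTTTGTG occurs at positions 47–68; this primer anneals to the bottom strand there with its 3' end pointing downstream.
Taking the reverse complement of CATTCAACGT gives ACGTTGAATG, found at positions 144–153 on the template; the primer anneals here to the top strand with its 3' end pointing upstream.
Product length = (reverse-primer end) − (forward-primer start) + 1 = 153 − 47 + 1 = 107 bp.

107 bp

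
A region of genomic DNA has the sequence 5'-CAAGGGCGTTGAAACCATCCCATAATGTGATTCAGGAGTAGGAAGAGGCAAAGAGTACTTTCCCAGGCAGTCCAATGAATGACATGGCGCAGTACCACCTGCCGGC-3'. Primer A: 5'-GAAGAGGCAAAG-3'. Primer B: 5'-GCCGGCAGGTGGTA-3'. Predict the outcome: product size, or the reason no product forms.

Primer A (GAAGAGGCAAAG) matches the top strand at positions 42–53; it acts as a forward primer.
Primer B's reverse complement is TACCACCTGCCGGC, matching the top strand at positions 93–106; it acts as a reverse primer.
The 3' ends face each other across positions 42–106, giving a 65 bp product.

Yes — a 65 bp product.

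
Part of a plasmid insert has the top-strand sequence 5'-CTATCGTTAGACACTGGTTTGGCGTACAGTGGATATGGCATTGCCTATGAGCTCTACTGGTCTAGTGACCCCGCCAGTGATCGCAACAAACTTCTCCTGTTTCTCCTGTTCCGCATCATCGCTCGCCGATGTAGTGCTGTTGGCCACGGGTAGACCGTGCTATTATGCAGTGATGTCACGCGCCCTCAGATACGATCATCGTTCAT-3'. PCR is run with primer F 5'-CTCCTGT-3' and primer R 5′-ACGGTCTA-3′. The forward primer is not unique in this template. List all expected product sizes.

The forward primer CTCCTGT matches the top strand at positions 94–100, 103–109.
The reverse primer's reverse complement is TAGACCGT, matching at positions 151–158.
Each forward site pairs with the reverse site to give a product ending at position 158: sizes 65, 56 bp.

65 bp, 56 bp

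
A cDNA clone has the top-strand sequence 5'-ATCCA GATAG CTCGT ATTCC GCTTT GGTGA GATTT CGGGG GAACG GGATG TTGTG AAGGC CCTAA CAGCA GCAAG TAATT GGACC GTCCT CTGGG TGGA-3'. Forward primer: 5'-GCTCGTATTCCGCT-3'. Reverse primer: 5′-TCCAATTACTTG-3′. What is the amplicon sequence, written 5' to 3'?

The forward primer matches the template at positions 10–23.
The reverse primer's reverse complement is CAAGTAATTGGA, which matches the template at positions 72–83.
The product is the template from position 10 through 83 (74 bp).

5'-GCTCGTATTCCGCTTTGGTGAGATTTCGGGGGAACGGGATGTTGTGAAGGCCCTAACAGCAGCAAGTAATTGGA-3'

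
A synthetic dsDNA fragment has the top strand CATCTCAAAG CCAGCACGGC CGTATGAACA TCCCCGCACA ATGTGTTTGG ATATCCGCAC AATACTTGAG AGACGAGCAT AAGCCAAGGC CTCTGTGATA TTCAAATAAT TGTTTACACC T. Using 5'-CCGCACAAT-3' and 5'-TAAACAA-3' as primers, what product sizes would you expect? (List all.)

83 bp, 62 bp

The forward primer CCGCACAAT matches the top strand at positions 34–42, 55–63.
The reverse primer's reverse complement is TTGTTTA, matching at positions 110–116.
Each forward site pairs with the reverse site to give a product ending at position 116: sizes 83, 62 bp.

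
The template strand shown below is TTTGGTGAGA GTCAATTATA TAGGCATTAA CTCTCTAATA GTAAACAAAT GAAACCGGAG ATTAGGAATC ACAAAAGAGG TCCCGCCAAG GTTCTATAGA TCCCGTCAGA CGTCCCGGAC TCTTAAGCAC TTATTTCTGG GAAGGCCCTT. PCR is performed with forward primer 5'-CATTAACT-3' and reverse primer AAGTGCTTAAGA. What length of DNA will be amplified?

The forward primer matches the template at positions 25–32.
Reverse complement of the reverse primer: TCTTAAGCACTT. This occurs on the top strand at positions 121–132.
The product runs from position 25 to position 132, so its length is 132 − 25 + 1 = 108 bp.

108 bp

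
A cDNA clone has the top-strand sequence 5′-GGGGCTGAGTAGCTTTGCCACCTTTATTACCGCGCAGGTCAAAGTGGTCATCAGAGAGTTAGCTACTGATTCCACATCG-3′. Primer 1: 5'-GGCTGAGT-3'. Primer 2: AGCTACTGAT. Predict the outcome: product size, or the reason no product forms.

Primer 1 (GGCTGAGT) matches the top strand at positions 3–10 (3' end points downstream).
Primer 2 (AGCTACTGAT) also matches the top strand directly, at positions 61–70 — its reverse complement ATCAGTAGCT is not present.
Both primers anneal to the bottom strand with 3' ends pointing the same way, so neither can prime synthesis back toward the other.

No product — both primers anneal to the same strand and extend in the same direction.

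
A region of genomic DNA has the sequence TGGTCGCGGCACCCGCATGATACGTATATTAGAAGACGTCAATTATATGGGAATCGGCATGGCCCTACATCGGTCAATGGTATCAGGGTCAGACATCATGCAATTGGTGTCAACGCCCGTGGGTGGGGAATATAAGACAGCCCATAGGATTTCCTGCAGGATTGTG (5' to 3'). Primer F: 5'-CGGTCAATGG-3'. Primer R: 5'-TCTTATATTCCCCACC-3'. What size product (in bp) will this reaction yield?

67 bp

Scanning the template, CGGTCAATGG occurs at positions 71–80; this primer anneals to the bottom strand there with its 3' end pointing downstream.
The reverse primer's reverse complement is GGTGGGGAATATAAGA, which matches the template at positions 122–137.
Amplicon spans positions 71–137: 67 bp.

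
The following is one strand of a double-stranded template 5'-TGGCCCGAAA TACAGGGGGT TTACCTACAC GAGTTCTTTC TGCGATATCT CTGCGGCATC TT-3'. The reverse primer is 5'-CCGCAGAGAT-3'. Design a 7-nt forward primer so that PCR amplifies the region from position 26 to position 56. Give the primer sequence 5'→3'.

5'-TACACGA-3'

The reverse primer's reverse complement ATCTCTGCGG matches the template at positions 47–56; the product starts at position 26.
The forward primer is identical to the top strand over positions 26–32: TACACGA.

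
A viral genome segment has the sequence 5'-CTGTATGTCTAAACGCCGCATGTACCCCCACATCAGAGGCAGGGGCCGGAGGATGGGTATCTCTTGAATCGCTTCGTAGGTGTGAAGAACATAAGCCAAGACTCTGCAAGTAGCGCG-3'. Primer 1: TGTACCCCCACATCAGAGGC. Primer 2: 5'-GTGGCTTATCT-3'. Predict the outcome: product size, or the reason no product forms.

Primer 2 (GTGGCTTATCT) does not match the top strand, and its reverse complement AGATAAGCCAC does not match either.
With no annealing site for primer 2, no amplification occurs.

No product — primer 2 has no binding site in the template.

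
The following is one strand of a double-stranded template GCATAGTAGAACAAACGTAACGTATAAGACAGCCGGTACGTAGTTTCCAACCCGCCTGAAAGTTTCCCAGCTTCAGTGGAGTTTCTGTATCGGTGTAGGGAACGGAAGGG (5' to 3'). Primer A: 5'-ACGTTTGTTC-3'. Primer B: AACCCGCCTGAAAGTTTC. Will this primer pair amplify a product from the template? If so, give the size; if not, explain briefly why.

Primer A (ACGTTTGTTC) has reverse complement GAACAAACGT, which matches the top strand at positions 9–18; primer A anneals to the top strand there with its 3' end pointing upstream toward position 9.
Primer B (AACCCGCCTGAAAGTTTC) matches the top strand directly at positions 49–66; it anneals to the bottom strand with its 3' end pointing downstream toward position 66.
The 3' ends diverge (primer A extends toward position 1, primer B toward position 110), so the primers never converge on a shared product.

No product — the primers' 3' ends point away from each other.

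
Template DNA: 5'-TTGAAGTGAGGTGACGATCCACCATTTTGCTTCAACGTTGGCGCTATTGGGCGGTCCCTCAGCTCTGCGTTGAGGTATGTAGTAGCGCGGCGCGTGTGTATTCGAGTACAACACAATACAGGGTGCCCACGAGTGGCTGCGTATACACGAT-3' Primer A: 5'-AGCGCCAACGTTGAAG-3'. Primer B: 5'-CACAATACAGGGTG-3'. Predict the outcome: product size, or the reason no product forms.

Primer A (AGCGCCAACGTTGAAG) has reverse complement CTTCAACGTTGGCGCT, which matches the top strand at positions 30–45; primer A anneals to the top strand there with its 3' end pointing upstream toward position 30.
Primer B (CACAATACAGGGTG) matches the top strand directly at positions 112–125; it anneals to the bottom strand with its 3' end pointing downstream toward position 125.
The 3' ends diverge (primer A extends toward position 1, primer B toward position 151), so the primers never converge on a shared product.

No product — the primers' 3' ends point away from each other.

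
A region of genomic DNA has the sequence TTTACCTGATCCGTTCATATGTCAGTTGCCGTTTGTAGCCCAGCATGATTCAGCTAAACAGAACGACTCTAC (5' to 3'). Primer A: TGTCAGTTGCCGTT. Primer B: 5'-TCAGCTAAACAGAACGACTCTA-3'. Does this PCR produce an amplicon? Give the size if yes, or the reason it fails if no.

Primer A (TGTCAGTTGCCGTT) matches the top strand at positions 20–33 (3' end points downstream).
Primer B (TCAGCTAAACAGAACGACTCTA) also matches the top strand directly, at positions 50–71 — its reverse complement TAGAGTCGTTCTGTTTAGCTGA is not present.
Both primers anneal to the bottom strand with 3' ends pointing the same way, so neither can prime synthesis back toward the other.

No product — both primers anneal to the same strand and extend in the same direction.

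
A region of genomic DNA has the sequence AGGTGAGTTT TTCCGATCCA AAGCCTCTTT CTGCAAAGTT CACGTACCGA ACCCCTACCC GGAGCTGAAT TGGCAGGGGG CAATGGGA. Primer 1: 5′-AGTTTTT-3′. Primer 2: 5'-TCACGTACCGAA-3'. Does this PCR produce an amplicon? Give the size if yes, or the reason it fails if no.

No product — both primers anneal to the same strand and extend in the same direction.

Primer 1 (AGTTTTT) matches the top strand at positions 6–12 (3' end points downstream).
Primer 2 (TCACGTACCGAA) also matches the top strand directly, at positions 40–51 — its reverse complement TTCGGTACGTGA is not present.
Both primers anneal to the bottom strand with 3' ends pointing the same way, so neither can prime synthesis back toward the other.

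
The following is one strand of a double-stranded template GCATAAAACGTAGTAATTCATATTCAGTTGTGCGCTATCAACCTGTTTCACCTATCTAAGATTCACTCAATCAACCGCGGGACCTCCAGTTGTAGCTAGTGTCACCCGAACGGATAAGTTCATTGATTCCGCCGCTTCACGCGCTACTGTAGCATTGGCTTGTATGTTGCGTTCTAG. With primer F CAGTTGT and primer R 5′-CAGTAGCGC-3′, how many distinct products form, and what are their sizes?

The forward primer CAGTTGT matches the top strand at positions 25–31, 87–93.
The reverse primer's reverse complement is GCGCTACTG, matching at positions 141–149.
Each forward site pairs with the reverse site to give a product ending at position 149: sizes 125, 63 bp.

Two products: 125 bp, 63 bp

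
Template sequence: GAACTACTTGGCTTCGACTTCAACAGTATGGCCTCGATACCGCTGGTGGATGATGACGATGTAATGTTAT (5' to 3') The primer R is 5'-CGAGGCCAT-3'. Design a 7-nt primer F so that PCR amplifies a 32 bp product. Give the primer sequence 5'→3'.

5'-TACTTGG-3'

The reverse primer's reverse complement ATGGCCTCG matches the template at positions 28–36, so the product ends at position 36.
A 32 bp product then starts at position 36 − 32 + 1 = 5.
The forward primer is identical to the top strand there: TACTTGG.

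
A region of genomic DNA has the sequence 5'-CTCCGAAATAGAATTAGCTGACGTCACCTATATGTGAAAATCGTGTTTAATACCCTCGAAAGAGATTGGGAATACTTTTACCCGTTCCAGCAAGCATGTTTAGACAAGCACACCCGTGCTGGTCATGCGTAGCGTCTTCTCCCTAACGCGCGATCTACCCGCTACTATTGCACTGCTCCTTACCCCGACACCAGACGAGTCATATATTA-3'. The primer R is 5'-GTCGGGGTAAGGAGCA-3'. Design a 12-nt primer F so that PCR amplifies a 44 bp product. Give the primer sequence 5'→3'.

The reverse primer's reverse complement TGCTCCTTACCCCGAC matches the template at positions 174–189, so the product ends at position 189.
A 44 bp product then starts at position 189 − 44 + 1 = 146.
The forward primer is identical to the top strand there: ACGCGCGATCTA.

5'-ACGCGCGATCTA-3'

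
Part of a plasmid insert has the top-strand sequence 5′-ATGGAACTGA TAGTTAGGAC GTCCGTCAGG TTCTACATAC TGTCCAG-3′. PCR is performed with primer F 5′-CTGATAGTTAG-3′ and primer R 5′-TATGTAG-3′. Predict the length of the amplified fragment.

Forward primer CTGATAGTTAG is found on the top strand at positions 7–17.
The reverse primer's reverse complement is CTACATA, which matches the template at positions 33–39.
The product runs from position 7 to position 39, so its length is 39 − 7 + 1 = 33 bp.

33 bp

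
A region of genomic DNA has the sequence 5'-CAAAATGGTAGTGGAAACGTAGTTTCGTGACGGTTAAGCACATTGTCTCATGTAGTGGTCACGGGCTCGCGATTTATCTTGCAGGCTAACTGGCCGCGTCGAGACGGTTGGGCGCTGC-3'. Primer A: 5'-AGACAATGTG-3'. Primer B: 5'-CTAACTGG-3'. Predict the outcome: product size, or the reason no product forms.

Primer A (AGACAATGTG) has reverse complement CACATTGTCT, which matches the top strand at positions 39–48; primer A anneals to the top strand there with its 3' end pointing upstream toward position 39.
Primer B (CTAACTGG) matches the top strand directly at positions 86–93; it anneals to the bottom strand with its 3' end pointing downstream toward position 93.
The 3' ends diverge (primer A extends toward position 1, primer B toward position 118), so the primers never converge on a shared product.

No product — the primers' 3' ends point away from each other.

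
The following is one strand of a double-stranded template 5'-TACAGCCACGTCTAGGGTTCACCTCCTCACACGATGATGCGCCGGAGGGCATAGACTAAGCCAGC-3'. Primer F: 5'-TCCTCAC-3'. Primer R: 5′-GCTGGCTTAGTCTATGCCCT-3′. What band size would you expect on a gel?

42 bp

Forward primer TCCTCAC is found on the top strand at positions 24–30.
Taking the reverse complement of GCTGGCTTAGTCTATGCCCT gives AGGGCATAGACTAAGCCAGC, found at positions 46–65 on the template; the primer anneals here to the top strand with its 3' end pointing upstream.
Product length = (reverse-primer end) − (forward-primer start) + 1 = 65 − 24 + 1 = 42 bp.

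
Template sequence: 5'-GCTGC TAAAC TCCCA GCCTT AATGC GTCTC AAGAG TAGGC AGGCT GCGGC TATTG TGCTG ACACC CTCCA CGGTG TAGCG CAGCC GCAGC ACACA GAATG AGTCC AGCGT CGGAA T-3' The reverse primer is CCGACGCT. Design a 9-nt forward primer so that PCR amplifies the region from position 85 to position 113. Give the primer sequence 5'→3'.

5'-CGCAGCACA-3'

The reverse primer's reverse complement AGCGTCGG matches the template at positions 106–113; the product starts at position 85.
The forward primer is identical to the top strand over positions 85–93: CGCAGCACA.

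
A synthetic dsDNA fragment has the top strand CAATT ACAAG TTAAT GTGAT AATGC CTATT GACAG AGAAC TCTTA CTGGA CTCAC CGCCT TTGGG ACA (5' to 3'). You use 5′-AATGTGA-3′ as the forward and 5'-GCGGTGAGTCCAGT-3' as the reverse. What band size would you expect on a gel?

46 bp

Forward primer AATGTGA is found on the top strand at positions 13–19.
Taking the reverse complement of GCGGTGAGTCCAGT gives ACTGGACTCACCGC, found at positions 45–58 on the template; the primer anneals here to the top strand with its 3' end pointing upstream.
The product runs from position 13 to position 58, so its length is 58 − 13 + 1 = 46 bp.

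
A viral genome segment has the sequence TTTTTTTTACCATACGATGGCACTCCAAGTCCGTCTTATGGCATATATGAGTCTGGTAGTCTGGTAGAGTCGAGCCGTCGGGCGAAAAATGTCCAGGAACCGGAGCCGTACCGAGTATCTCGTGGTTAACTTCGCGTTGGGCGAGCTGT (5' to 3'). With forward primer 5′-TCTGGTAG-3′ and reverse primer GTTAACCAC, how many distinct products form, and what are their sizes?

The forward primer TCTGGTAG matches the top strand at positions 52–59, 60–67.
The reverse primer's reverse complement is GTGGTTAAC, matching at positions 122–130.
Each forward site pairs with the reverse site to give a product ending at position 130: sizes 79, 71 bp.

Two products: 79 bp, 71 bp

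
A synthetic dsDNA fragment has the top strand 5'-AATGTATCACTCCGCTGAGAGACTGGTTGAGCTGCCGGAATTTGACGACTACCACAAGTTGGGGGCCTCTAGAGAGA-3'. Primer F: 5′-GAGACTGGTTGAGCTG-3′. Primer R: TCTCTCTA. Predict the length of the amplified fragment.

Scanning the template, GAGACTGGTTGAGCTG occurs at positions 19–34; this primer anneals to the bottom strand there with its 3' end pointing downstream.
Reverse complement of the reverse primer: TAGAGAGA. This occurs on the top strand at positions 70–77.
The product runs from position 19 to position 77, so its length is 77 − 19 + 1 = 59 bp.

59 bp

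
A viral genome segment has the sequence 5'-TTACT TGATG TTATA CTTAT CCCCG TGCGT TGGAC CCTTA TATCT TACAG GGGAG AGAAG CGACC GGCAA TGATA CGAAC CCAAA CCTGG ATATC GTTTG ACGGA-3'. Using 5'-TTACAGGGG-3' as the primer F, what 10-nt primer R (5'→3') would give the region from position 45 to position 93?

5'-TATCCAGGTT-3'

The product's 3' end on the top strand is position 93.
The reverse primer anneals to the top strand over positions 84–93, i.e. to AACCTGGATA.
Its sequence written 5'→3' is the reverse complement: TATCCAGGTT.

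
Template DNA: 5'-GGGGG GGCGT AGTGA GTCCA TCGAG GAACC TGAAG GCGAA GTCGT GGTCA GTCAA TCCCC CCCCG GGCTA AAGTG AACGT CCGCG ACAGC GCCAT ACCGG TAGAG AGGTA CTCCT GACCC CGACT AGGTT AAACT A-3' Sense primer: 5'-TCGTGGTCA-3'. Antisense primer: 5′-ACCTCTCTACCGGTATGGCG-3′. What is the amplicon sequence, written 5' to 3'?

5'-TCGTGGTCAGTCAATCCCCCCCCGGGCTAAAGTGAACGTCCGCGACAGCGCCATACCGGTAGAGAGGT-3'

Forward primer TCGTGGTCA is found on the top strand at positions 42–50.
The reverse primer's reverse complement is CGCCATACCGGTAGAGAGGT, which matches the template at positions 90–109.
The product is the template from position 42 through 109 (68 bp).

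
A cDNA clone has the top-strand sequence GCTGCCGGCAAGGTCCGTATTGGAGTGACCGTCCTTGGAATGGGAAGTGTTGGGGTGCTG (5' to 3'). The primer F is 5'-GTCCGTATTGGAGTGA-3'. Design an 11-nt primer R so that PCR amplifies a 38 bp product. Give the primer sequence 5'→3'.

5'-ACACTTCCCAT-3'

The forward primer binds at positions 13–28, so a 38 bp product ends at position 13 + 38 − 1 = 50.
The reverse primer anneals to the top strand over positions 40–50, i.e. to ATGGGAAGTGT.
Its sequence written 5'→3' is the reverse complement: ACACTTCCCAT.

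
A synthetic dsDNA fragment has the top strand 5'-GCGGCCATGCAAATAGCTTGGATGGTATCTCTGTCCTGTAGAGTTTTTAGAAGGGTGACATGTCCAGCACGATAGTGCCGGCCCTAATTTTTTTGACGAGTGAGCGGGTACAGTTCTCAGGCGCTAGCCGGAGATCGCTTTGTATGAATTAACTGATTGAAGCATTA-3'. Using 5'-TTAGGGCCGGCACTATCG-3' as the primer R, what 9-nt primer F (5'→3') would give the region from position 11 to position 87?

5'-AAATAGCTT-3'

The reverse primer's reverse complement CGATAGTGCCGGCCCTAA matches the template at positions 70–87; the product starts at position 11.
The forward primer is identical to the top strand over positions 11–19: AAATAGCTT.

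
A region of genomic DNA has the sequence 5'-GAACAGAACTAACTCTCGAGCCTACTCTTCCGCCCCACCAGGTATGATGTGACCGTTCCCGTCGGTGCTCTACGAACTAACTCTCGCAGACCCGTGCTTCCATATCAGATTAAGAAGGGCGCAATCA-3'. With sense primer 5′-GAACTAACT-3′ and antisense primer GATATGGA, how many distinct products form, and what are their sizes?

Two products: 101 bp, 33 bp

The forward primer GAACTAACT matches the top strand at positions 6–14, 74–82.
The reverse primer's reverse complement is TCCATATC, matching at positions 99–106.
Each forward site pairs with the reverse site to give a product ending at position 106: sizes 101, 33 bp.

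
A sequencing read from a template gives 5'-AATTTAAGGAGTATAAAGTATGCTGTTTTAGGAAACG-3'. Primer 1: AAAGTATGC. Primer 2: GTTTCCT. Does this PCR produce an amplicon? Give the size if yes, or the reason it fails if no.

Primer 1 (AAAGTATGC) matches the top strand at positions 15–23; it acts as a forward primer.
Primer 2's reverse complement is AGGAAAC, matching the top strand at positions 30–36; it acts as a reverse primer.
The 3' ends face each other across positions 15–36, giving a 22 bp product.

Yes — a 22 bp product.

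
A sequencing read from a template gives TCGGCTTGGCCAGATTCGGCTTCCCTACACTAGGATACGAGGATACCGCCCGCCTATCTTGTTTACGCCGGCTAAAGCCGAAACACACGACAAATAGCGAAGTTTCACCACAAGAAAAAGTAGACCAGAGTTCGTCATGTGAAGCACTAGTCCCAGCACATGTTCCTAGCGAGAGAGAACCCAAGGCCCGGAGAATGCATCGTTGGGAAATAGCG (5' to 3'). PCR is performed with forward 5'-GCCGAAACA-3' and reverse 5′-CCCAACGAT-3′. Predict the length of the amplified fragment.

131 bp

Scanning the template, GCCGAAACA occurs at positions 77–85; this primer anneals to the bottom strand there with its 3' end pointing downstream.
Reverse complement of the reverse primer: ATCGTTGGG. This occurs on the top strand at positions 199–207.
Product length = (reverse-primer end) − (forward-primer start) + 1 = 207 − 77 + 1 = 131 bp.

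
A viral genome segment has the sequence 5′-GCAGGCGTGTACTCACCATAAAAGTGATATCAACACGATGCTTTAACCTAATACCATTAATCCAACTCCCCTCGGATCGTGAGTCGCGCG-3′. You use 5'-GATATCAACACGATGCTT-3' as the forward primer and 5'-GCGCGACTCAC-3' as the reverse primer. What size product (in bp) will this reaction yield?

The forward primer matches the template at positions 26–43.
Taking the reverse complement of GCGCGACTCAC gives GTGAGTCGCGC, found at positions 79–89 on the template; the primer anneals here to the top strand with its 3' end pointing upstream.
The product runs from position 26 to position 89, so its length is 89 − 26 + 1 = 64 bp.

64 bp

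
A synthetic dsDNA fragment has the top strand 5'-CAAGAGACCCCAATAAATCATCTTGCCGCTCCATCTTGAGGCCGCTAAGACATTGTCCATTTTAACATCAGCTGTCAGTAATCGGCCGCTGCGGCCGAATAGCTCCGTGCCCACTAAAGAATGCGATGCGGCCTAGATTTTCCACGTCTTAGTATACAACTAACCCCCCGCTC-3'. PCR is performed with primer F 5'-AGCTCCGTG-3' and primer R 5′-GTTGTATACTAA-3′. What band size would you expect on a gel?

60 bp

The forward primer matches the template at positions 101–109.
Reverse complement of the reverse primer: TTAGTATACAAC. This occurs on the top strand at positions 149–160.
Product length = (reverse-primer end) − (forward-primer start) + 1 = 160 − 101 + 1 = 60 bp.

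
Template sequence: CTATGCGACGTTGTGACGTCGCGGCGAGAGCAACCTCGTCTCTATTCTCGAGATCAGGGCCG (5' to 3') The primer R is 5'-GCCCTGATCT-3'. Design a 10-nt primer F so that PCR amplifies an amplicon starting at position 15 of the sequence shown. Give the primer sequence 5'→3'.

5'-GACGTCGCGG-3'

The reverse primer's reverse complement AGATCAGGGC matches the template at positions 51–60; the product starts at position 15.
The forward primer is identical to the top strand over positions 15–24: GACGTCGCGG.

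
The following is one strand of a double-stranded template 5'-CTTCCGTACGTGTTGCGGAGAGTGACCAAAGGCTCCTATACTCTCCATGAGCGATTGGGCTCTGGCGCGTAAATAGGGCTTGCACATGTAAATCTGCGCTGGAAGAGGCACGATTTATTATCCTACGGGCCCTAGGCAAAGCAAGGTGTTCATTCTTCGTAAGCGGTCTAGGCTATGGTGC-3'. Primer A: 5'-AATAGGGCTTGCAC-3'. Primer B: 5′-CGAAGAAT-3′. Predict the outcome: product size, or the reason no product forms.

Yes — an 88 bp product.

Primer A (AATAGGGCTTGCAC) matches the top strand at positions 72–85; it acts as a forward primer.
Primer B's reverse complement is ATTCTTCG, matching the top strand at positions 152–159; it acts as a reverse primer.
The 3' ends face each other across positions 72–159, giving an 88 bp product.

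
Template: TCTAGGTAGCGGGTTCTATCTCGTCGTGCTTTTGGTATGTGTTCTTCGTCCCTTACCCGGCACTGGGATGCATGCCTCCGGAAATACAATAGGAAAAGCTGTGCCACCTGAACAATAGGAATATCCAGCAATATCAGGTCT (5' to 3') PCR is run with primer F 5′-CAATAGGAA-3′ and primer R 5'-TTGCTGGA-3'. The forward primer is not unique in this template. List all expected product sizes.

45 bp, 19 bp

The forward primer CAATAGGAA matches the top strand at positions 87–95, 113–121.
The reverse primer's reverse complement is TCCAGCAA, matching at positions 124–131.
Each forward site pairs with the reverse site to give a product ending at position 131: sizes 45, 19 bp.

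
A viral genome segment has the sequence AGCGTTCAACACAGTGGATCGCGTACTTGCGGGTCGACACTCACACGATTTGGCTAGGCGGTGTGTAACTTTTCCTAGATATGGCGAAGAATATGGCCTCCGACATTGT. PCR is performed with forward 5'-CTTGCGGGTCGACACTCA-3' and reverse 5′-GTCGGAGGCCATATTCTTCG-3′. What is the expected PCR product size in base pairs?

Scanning the template, CTTGCGGGTCGACACTCA occurs at positions 26–43; this primer anneals to the bottom strand there with its 3' end pointing downstream.
Taking the reverse complement of GTCGGAGGCCATATTCTTCG gives CGAAGAATATGGCCTCCGAC, found at positions 85–104 on the template; the primer anneals here to the top strand with its 3' end pointing upstream.
Product length = (reverse-primer end) − (forward-primer start) + 1 = 104 − 26 + 1 = 79 bp.

79 bp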